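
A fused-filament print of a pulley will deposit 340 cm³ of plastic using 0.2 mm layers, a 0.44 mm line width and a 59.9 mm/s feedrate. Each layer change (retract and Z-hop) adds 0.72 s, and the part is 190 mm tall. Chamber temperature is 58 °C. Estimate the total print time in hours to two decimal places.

18.11 hours

Line area = 0.2 × 0.44 = 0.088 mm².
Total extruded path = 340000/0.088 = 3863636.4 mm.
Extrusion time = 3863636.4 / 59.9 = 64501.4 s.
Layers = ⌈190/0.2⌉ = 950.
Z-hop total: 950 × 0.72 → 684 s.
Total = 64501.4 + 684 = 65185.4 s = 18.11 hours.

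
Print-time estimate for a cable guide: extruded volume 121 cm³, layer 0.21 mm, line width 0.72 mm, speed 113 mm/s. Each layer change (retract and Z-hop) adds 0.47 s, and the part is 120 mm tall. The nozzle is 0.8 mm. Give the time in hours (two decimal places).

Line area = 0.21 × 0.72 = 0.1512 mm².
Total extruded path = 121000/0.1512 = 800264.6 mm.
Extrusion time = 800264.6 / 113, so 7082 s.
Layers = ⌈120/0.21⌉ = 572.
Z-hop total = 572 × 0.47, so 268.84 s.
Total = 7082 + 268.84 = 7350.84 s = 2.04 hours.

2.04 hours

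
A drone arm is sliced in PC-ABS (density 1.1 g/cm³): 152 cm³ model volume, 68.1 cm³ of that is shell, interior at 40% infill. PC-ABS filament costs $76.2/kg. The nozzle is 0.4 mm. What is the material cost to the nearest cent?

Volume inside the shell = 152 − 68.1 = 83.9 cm³.
Infill volume: 0.40 × 83.9 → 33.56 cm³.
Total printed volume: 68.1 + 33.56 → 101.66 cm³.
Mass = 101.66 × 1.1, so 111.826 g.
At $76.2/kg: 111.826/1000 × 76.2 = $8.52.

$8.52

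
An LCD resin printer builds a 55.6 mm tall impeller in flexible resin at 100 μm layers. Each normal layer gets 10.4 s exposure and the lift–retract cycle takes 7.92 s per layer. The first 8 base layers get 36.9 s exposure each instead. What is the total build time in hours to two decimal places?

2.89 hours

Layer count = ceil(55.6 / 0.1) = 556.
Bottom layers = 8 × (36.9 + 7.92), so 358.56 s.
Remaining layers = 548 × (10.4 + 7.92), so 10039.36 s.
Sum: 358.56 + 10039.36 = 10397.92 s → 2.89 hours.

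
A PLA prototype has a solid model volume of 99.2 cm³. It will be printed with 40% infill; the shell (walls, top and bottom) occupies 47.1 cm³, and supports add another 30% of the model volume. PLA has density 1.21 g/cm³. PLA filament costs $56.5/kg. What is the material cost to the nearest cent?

Volume inside the shell = 99.2 − 47.1, so 52.1 cm³.
Infill deposited: 0.40 × 52.1 → 20.84 cm³.
Support = 0.30 × 99.2, so 29.76 cm³.
Total printed volume = 47.1 + 20.84 + 29.76, so 97.7 cm³.
Mass = 97.7 × 1.21 = 118.217 g.
Cost = 118.217 g / 1000 × $56.5/kg = $6.68.

$6.68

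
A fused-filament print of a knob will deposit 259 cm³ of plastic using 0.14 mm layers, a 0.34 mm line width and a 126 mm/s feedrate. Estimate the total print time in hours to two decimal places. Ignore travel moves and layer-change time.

Extrusion cross-section = 0.14 × 0.34, so 0.0476 mm².
Toolpath length = 259 cm³ / 0.0476 mm² = 259000 / 0.0476 = 5441176.5 mm.
Extrusion time = 5441176.5 / 126 = 43183.9 s.
In the requested units: 43183.9 s = 12.00 hours.

12.00 hours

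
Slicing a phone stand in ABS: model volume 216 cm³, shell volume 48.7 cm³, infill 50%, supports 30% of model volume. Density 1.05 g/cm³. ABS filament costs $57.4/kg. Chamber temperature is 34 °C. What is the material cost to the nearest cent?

$11.88

Infill region = 216 − 48.7, so 167.3 cm³.
Infill deposited = 0.50 × 167.3 = 83.65 cm³.
Support = 0.30 × 216, so 64.8 cm³.
Total extruded = 48.7 + 83.65 + 64.8 = 197.15 cm³.
Mass = 197.15 × 1.05, so 207.0075 g.
Cost = 207.0075 g / 1000 × $57.4/kg = $11.88.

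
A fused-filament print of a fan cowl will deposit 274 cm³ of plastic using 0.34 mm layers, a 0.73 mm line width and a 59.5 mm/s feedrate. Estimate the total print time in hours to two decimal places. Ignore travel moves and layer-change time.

Line area = 0.34 × 0.73 = 0.2482 mm².
Total extruded path = 274000/0.2482 = 1103948.4 mm.
Extrusion time = 1103948.4 / 59.5 = 18553.8 s.
18553.8 s = 5.15 hours.

5.15 hours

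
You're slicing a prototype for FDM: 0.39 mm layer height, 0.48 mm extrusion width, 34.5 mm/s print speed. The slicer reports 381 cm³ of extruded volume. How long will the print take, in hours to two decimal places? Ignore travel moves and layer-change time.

16.39 hours

Extrusion cross-section = 0.39 × 0.48 = 0.1872 mm².
Path length: 381000 mm³ / 0.1872 mm² → 2035256.4 mm.
Print-move time: 2035256.4 / 34.5 → 58992.9 s.
That's 58992.9 s → 16.39 hours.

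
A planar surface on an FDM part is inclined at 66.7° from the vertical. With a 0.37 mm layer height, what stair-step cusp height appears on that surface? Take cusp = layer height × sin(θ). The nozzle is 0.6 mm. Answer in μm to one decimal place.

339.8 μm

h_c = t·sin θ = 0.37 × 0.9184 = 0.339808 mm (339.8 μm).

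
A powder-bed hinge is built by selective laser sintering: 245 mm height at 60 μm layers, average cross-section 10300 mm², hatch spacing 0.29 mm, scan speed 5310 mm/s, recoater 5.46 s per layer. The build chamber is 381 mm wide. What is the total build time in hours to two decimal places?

13.78 hours

Layer count = ceil(245 / 0.06) = 4084.
Hatch length per layer: 10300 / 0.29 → 35517.2 mm.
Scan time per layer = 35517.2 / 5310 = 6.6887 s.
Layer cycle: 6.6887 + 5.46 → 12.1487 s.
4084 layers × 12.1487 s/layer = 49615.2908 s, i.e. 13.78 hours.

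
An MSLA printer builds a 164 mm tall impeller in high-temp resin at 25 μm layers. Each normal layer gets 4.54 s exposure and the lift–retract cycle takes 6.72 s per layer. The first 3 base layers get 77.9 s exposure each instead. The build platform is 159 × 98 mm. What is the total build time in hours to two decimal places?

Layers = ⌈164/0.025⌉ = 6560.
Burn-in layers: 3 × (77.9 + 6.72) → 253.86 s.
Normal layers: 6557 × (4.54 + 6.72) → 73831.82 s.
Sum: 253.86 + 73831.82 = 74085.68 s → 20.58 hours.

20.58 hours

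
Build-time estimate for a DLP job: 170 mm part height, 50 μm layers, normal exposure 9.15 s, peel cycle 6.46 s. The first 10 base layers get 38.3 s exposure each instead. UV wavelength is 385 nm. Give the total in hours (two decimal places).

14.82 hours

Layer count = ceil(170 / 0.05) = 3400.
Burn-in layers = 10 × (38.3 + 6.46), so 447.6 s.
Remaining layers = 3390 × (9.15 + 6.46), so 52917.9 s.
Total = 447.6 + 52917.9 = 53365.5 s = 14.82 hours.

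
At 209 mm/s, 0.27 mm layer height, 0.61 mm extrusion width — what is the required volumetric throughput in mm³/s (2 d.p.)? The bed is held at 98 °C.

Extrusion cross-section = 0.27 × 0.61 = 0.1647 mm².
Volumetric flow = 209 × 0.1647 = 34.42 mm³/s.

34.42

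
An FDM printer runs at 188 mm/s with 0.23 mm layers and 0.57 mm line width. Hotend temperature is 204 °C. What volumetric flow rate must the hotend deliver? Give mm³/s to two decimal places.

Bead cross-section = 0.23 × 0.57 = 0.1311 mm².
Volumetric flow = 188 × 0.1311 = 24.65 mm³/s.

24.65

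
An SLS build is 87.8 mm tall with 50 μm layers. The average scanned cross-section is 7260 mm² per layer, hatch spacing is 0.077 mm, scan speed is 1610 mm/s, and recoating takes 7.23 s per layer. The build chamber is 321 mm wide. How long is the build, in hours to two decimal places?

32.09 hours

Layers = ⌈87.8/0.05⌉ = 1756.
Per-layer scan distance = 7260 / 0.077, so 94285.7 mm.
Per-layer scan time = 94285.7 / 1610 = 58.5625 s.
Layer cycle: 58.5625 + 7.23 → 65.7925 s.
1756 layers × 65.7925 s/layer = 115531.63 s, i.e. 32.09 hours.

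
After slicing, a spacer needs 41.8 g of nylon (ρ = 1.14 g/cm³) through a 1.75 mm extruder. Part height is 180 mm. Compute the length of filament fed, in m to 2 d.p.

15.24 m

Extruded volume: 41.8/1.14 = 36.6667 cm³ (36666.7 mm³).
A = π r² = π × 0.875² = 2.4053 mm².
Length = 36666.7 / 2.4053 = 15244.13 mm = 15.24 m.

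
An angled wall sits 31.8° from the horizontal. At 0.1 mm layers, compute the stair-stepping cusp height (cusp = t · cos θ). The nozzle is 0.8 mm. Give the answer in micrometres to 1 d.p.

h_c = t·cos θ = 0.1 × 0.8499 = 0.08499 mm (85.0 μm).

85.0 μm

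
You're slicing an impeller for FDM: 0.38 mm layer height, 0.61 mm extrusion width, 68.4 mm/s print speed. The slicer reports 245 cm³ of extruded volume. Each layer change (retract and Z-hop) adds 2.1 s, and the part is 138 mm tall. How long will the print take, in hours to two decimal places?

4.50 hours

Extrusion cross-section = 0.38 × 0.61 = 0.2318 mm².
Toolpath length = 245 cm³ / 0.2318 mm² = 245000 / 0.2318 = 1056945.6 mm.
Print-move time = 1056945.6 / 68.4 = 15452.4 s.
Layers = ⌈138/0.38⌉ = 364.
Layer-change overhead = 364 × 2.1 = 764.4 s.
Total = 15452.4 + 764.4 = 16216.8 s = 4.50 hours.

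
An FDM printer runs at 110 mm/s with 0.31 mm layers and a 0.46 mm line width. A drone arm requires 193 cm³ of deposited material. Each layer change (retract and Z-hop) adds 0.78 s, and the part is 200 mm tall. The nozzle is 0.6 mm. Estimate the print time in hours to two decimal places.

Bead cross-section: 0.31 × 0.46 → 0.1426 mm².
Toolpath length = 193 cm³ / 0.1426 mm² = 193000 / 0.1426 = 1353436.2 mm.
Print-move time = 1353436.2 / 110, so 12304 s.
Layers = ⌈200/0.31⌉ = 646.
Layer-change overhead = 646 × 0.78, so 503.88 s.
Total = 12304 + 503.88 = 12807.88 s = 3.56 hours.

3.56 hours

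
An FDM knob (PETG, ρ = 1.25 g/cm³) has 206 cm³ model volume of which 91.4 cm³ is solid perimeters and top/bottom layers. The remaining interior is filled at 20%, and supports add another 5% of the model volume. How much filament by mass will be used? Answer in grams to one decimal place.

Infill region = 206 − 91.4, so 114.6 cm³.
Infill volume = 0.20 × 114.6, so 22.92 cm³.
Support: 0.05 × 206 → 10.3 cm³.
Total extruded = 91.4 + 22.92 + 10.3 = 124.62 cm³.
Mass: 124.62 × 1.25 → 155.775 g.

155.8 g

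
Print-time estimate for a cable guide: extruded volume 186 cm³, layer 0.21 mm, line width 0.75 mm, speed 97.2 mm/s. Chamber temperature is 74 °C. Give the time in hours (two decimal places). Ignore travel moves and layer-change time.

3.37 hours

Extrusion cross-section = 0.21 × 0.75, so 0.1575 mm².
Total extruded path = 186000/0.1575 = 1180952.4 mm.
Print-move time: 1180952.4 / 97.2 → 12149.7 s.
That's 12149.7 s → 3.37 hours.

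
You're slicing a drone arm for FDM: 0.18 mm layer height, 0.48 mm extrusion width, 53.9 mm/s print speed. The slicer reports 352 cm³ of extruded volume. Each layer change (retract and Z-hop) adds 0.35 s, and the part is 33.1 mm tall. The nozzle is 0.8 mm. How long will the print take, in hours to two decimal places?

Extrusion cross-section = 0.18 × 0.48, so 0.0864 mm².
Toolpath length = 352 cm³ / 0.0864 mm² = 352000 / 0.0864 = 4074074.1 mm.
Extrusion time = 4074074.1 / 53.9 = 75585.8 s.
Number of layers: 33.1 / 0.18 → 184 (rounded up).
Layer-change overhead = 184 × 0.35 = 64.4 s.
Total = 75585.8 + 64.4 = 75650.2 s = 21.01 hours.

21.01 hours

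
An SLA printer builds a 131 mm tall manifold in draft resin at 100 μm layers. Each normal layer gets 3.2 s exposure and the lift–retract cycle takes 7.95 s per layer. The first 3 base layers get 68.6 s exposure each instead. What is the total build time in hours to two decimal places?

4.11 hours

Layers = ⌈131/0.1⌉ = 1310.
Base layers = 3 × (68.6 + 7.95) = 229.65 s.
Regular layers = 1307 × (3.2 + 7.95) = 14573.05 s.
Total = 229.65 + 14573.05 = 14802.7 s = 4.11 hours.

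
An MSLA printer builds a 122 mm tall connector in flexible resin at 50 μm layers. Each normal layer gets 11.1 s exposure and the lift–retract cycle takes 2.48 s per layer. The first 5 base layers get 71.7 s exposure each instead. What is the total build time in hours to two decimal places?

9.29 hours

Layers = ⌈122/0.05⌉ = 2440.
Bottom layers = 5 × (71.7 + 2.48) = 370.9 s.
Regular layers = 2435 × (11.1 + 2.48) = 33067.3 s.
Total = 370.9 + 33067.3 = 33438.2 s = 9.29 hours.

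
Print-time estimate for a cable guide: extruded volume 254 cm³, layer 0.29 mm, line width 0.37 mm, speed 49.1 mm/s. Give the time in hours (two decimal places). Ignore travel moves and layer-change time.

13.39 hours

Extrusion cross-section = 0.29 × 0.37 = 0.1073 mm².
Toolpath length = 254 cm³ / 0.1073 mm² = 254000 / 0.1073 = 2367194.8 mm.
Extrusion time = 2367194.8 / 49.1 = 48211.7 s.
That's 48211.7 s → 13.39 hours.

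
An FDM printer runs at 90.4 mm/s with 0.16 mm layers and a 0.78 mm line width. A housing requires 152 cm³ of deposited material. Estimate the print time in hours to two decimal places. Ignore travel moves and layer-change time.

Bead cross-section = 0.16 × 0.78 = 0.1248 mm².
Total extruded path = 152000/0.1248 = 1217948.7 mm.
Extrusion time = 1217948.7 / 90.4, so 13472.9 s.
That's 13472.9 s → 3.74 hours.

3.74 hours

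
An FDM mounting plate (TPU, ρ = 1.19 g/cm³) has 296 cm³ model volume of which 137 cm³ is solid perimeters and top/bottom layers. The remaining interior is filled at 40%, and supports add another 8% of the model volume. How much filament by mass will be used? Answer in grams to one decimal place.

Interior volume = 296 − 137 = 159 cm³.
Infill volume: 0.40 × 159 → 63.6 cm³.
Support = 0.08 × 296 = 23.68 cm³.
Total printed volume: 137 + 63.6 + 23.68 → 224.28 cm³.
Mass: 224.28 × 1.19 → 266.8932 g.

266.9 g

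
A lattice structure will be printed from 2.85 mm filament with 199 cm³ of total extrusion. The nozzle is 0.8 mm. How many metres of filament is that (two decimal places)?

31.19 m

A = π r² = π × 1.425² = 6.3794 mm².
L = 199000 mm³ / 6.3794 mm² = 31194.16 mm, i.e. 31.19 m.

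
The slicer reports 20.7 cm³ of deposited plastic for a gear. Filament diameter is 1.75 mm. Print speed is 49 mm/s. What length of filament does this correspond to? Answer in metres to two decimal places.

8.61 m

Cross-section of 1.75 mm filament: π·(1.75/2)² = 2.4053 mm².
L = 20700 mm³ / 2.4053 mm² = 8606 mm, i.e. 8.61 m.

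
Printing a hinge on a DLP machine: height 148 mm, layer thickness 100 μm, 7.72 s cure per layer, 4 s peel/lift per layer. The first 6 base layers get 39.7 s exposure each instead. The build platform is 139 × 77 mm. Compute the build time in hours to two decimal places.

Number of layers: 148 / 0.1 → 1480 (rounded up).
Bottom layers = 6 × (39.7 + 4) = 262.2 s.
Normal layers = 1474 × (7.72 + 4), so 17275.28 s.
Sum: 262.2 + 17275.28 = 17537.48 s → 4.87 hours.

4.87 hours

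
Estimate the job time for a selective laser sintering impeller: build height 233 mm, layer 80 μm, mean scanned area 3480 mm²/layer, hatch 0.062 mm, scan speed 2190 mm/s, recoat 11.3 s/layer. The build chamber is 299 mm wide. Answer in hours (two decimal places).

29.88 hours

Layers = ⌈233/0.08⌉ = 2913.
Scan path per layer = 3480 / 0.062, so 56129 mm.
Laser time per layer = 56129 / 2190 = 25.6297 s.
Time per layer = 25.6297 + 11.3, so 36.9297 s.
Total: 2913 × 36.9297 s = 107576.2161 s → 29.88 hours.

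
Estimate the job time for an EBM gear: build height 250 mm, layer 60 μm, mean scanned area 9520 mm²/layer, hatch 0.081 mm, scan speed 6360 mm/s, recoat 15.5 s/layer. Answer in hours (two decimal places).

39.33 hours

Number of layers: 250 / 0.06 → 4167 (rounded up).
Hatch length per layer: 9520 / 0.081 → 117530.9 mm.
Per-layer scan time = 117530.9 / 6360, so 18.4797 s.
Per-layer time: 18.4797 + 15.5 → 33.9797 s.
Build time = 4167 × 33.9797 = 141593.4099 s = 39.33 hours.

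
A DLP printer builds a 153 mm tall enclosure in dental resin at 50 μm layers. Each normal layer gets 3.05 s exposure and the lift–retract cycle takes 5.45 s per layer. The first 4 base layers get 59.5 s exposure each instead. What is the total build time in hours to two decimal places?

Number of layers: 153 / 0.05 → 3060 (rounded up).
Burn-in layers: 4 × (59.5 + 5.45) → 259.8 s.
Normal layers = 3056 × (3.05 + 5.45) = 25976 s.
Total = 259.8 + 25976 = 26235.8 s = 7.29 hours.

7.29 hours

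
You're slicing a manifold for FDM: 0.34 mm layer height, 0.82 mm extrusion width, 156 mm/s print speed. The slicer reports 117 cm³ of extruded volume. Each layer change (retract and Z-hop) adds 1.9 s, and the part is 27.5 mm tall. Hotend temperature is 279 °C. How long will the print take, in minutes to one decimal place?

Line area = 0.34 × 0.82 = 0.2788 mm².
Path length: 117000 mm³ / 0.2788 mm² → 419655.7 mm.
Time extruding = 419655.7 / 156 = 2690.1 s.
Layers = ⌈27.5/0.34⌉ = 81.
Layer-change overhead: 81 × 1.9 → 153.9 s.
Total = 2690.1 + 153.9 = 2844 s = 47.4 minutes.

47.4 minutes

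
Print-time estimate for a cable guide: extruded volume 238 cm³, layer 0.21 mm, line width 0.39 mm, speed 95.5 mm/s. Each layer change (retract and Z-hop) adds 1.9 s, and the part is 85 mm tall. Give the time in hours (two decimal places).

Extrusion cross-section = 0.21 × 0.39, so 0.0819 mm².
Total extruded path = 238000/0.0819 = 2905982.9 mm.
Extrusion time: 2905982.9 / 95.5 → 30429.1 s.
Number of layers: 85 / 0.21 → 405 (rounded up).
Layer-change overhead = 405 × 1.9 = 769.5 s.
Altogether 30429.1 + 769.5 = 31198.6 s, i.e. 8.67 hours.

8.67 hours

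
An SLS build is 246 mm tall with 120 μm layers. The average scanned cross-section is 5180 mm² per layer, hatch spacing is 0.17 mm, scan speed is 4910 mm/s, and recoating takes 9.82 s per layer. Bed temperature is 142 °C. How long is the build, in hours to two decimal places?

9.13 hours

Number of layers: 246 / 0.12 → 2050 (rounded up).
Hatch length per layer = 5180 / 0.17 = 30470.6 mm.
Per-layer scan time = 30470.6 / 4910 = 6.2058 s.
Per-layer time = 6.2058 + 9.82, so 16.0258 s.
Build time = 2050 × 16.0258 = 32852.89 s = 9.13 hours.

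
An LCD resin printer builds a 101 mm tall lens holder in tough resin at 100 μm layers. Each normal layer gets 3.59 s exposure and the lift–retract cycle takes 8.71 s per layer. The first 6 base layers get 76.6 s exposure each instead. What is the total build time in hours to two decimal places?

Layers = ⌈101/0.1⌉ = 1010.
Burn-in layers = 6 × (76.6 + 8.71), so 511.86 s.
Remaining layers: 1004 × (3.59 + 8.71) → 12349.2 s.
Sum: 511.86 + 12349.2 = 12861.06 s → 3.57 hours.

3.57 hours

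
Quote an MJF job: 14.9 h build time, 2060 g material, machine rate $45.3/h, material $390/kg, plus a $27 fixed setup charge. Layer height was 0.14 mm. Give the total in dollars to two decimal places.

Machine-time cost = 45.3 × 14.9, so $674.97.
Feedstock cost = 390 × 2060/1000 = $803.40.
Total = 674.97 + 803.40 + 27 = $1505.37.

$1505.37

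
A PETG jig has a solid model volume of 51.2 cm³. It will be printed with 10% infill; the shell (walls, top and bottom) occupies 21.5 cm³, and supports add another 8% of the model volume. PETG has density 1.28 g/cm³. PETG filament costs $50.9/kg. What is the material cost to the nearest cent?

$1.86

Interior volume = 51.2 − 21.5 = 29.7 cm³.
Infill deposited = 0.10 × 29.7 = 2.97 cm³.
Support = 0.08 × 51.2 = 4.096 cm³.
Deposited volume = 21.5 + 2.97 + 4.096, so 28.566 cm³.
Mass: 28.566 × 1.28 → 36.56448 g.
Cost = 36.56448 g / 1000 × $50.9/kg = $1.86.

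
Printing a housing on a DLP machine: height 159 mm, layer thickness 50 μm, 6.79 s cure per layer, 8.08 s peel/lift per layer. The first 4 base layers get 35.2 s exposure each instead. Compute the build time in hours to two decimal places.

Layer count = ceil(159 / 0.05) = 3180.
Bottom layers = 4 × (35.2 + 8.08) = 173.12 s.
Normal layers = 3176 × (6.79 + 8.08), so 47227.12 s.
Sum: 173.12 + 47227.12 = 47400.24 s → 13.17 hours.

13.17 hours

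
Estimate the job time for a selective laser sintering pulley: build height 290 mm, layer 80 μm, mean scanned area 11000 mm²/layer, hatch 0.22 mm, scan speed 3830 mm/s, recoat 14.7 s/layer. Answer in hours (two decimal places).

Layer count = ceil(290 / 0.08) = 3625.
Hatch length per layer: 11000 / 0.22 → 50000 mm.
Scan time per layer = 50000 / 3830 = 13.0548 s.
Per-layer time = 13.0548 + 14.7, so 27.7548 s.
3625 layers × 27.7548 s/layer = 100611.15 s, i.e. 27.95 hours.

27.95 hours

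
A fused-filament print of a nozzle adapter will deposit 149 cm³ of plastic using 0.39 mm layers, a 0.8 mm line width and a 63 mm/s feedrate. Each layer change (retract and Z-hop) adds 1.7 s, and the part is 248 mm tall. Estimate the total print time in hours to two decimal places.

2.41 hours

Extrusion cross-section = 0.39 × 0.8 = 0.312 mm².
Toolpath length = 149 cm³ / 0.312 mm² = 149000 / 0.312 = 477564.1 mm.
Print-move time = 477564.1 / 63, so 7580.4 s.
Layer count = ceil(248 / 0.39) = 636.
Layer-change overhead: 636 × 1.7 → 1081.2 s.
Total = 7580.4 + 1081.2 = 8661.6 s = 2.41 hours.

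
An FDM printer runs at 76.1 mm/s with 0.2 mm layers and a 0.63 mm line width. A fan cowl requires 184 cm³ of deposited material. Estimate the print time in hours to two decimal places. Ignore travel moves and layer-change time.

Bead cross-section: 0.2 × 0.63 → 0.126 mm².
Path length: 184000 mm³ / 0.126 mm² → 1460317.5 mm.
Print-move time = 1460317.5 / 76.1, so 19189.5 s.
19189.5 s = 5.33 hours.

5.33 hours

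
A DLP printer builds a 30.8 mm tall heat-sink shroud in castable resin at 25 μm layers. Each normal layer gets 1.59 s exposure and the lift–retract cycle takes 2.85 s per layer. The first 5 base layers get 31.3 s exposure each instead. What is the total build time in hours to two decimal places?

Layers = ⌈30.8/0.025⌉ = 1232.
Base layers: 5 × (31.3 + 2.85) → 170.75 s.
Regular layers = 1227 × (1.59 + 2.85), so 5447.88 s.
Total = 170.75 + 5447.88 = 5618.63 s = 1.56 hours.

1.56 hours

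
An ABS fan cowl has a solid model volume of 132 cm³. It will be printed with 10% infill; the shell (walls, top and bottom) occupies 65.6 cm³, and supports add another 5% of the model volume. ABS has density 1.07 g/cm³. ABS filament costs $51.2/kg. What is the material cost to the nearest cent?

Infill region = 132 − 65.6 = 66.4 cm³.
Deposited infill: 0.10 × 66.4 → 6.64 cm³.
Support = 0.05 × 132 = 6.6 cm³.
Total extruded: 65.6 + 6.64 + 6.6 → 78.84 cm³.
Mass: 78.84 × 1.07 → 84.3588 g.
Cost = 84.3588 g / 1000 × $51.2/kg = $4.32.

$4.32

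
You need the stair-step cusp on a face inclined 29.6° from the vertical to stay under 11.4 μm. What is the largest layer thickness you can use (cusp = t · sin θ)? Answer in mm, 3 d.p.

sin(29.6°) = 0.4939; t_max = 0.0114/0.4939 = 0.023 mm.

0.023 mm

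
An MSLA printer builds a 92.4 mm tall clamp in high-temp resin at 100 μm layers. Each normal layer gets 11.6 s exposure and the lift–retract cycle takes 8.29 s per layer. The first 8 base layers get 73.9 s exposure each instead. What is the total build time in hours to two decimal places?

Number of layers: 92.4 / 0.1 → 924 (rounded up).
Base layers: 8 × (73.9 + 8.29) → 657.52 s.
Normal layers: 916 × (11.6 + 8.29) → 18219.24 s.
Total = 657.52 + 18219.24 = 18876.76 s = 5.24 hours.

5.24 hours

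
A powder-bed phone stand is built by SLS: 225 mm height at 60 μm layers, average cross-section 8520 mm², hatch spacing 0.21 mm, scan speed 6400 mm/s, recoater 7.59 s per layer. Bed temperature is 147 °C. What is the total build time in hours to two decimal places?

Number of layers: 225 / 0.06 → 3750 (rounded up).
Per-layer scan distance = 8520 / 0.21 = 40571.4 mm.
Per-layer scan time = 40571.4 / 6400, so 6.3393 s.
Layer cycle: 6.3393 + 7.59 → 13.9293 s.
3750 layers × 13.9293 s/layer = 52234.875 s, i.e. 14.51 hours.

14.51 hours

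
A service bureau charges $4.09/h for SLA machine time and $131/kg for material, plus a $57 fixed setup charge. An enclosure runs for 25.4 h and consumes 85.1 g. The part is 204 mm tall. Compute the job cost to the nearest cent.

$172.03

Machine cost = 4.09 × 25.4 = $103.886.
Material charge = 131 × 85.1/1000, so $11.1481.
Total = 103.886 + 11.1481 + 57 = 172.0341 ≈ $172.03.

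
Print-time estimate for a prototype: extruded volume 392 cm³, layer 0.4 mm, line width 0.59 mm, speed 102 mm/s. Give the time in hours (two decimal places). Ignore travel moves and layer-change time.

Line area = 0.4 × 0.59 = 0.236 mm².
Total extruded path = 392000/0.236 = 1661016.9 mm.
Extrusion time: 1661016.9 / 102 → 16284.5 s.
In the requested units: 16284.5 s = 4.52 hours.

4.52 hours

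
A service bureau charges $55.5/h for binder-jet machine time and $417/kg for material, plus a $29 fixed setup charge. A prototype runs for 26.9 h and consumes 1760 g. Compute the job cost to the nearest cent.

Time charge = 55.5 × 26.9, so $1492.95.
Feedstock cost: 417 × 1760/1000 → $733.92.
Adding setup: 1492.95 + 733.92 + 29 → $2255.87.

$2255.87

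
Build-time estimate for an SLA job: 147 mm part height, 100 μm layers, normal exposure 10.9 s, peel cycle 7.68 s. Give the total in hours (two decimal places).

Number of layers: 147 / 0.1 → 1470 (rounded up).
Cycle time = 10.9 + 7.68 = 18.58 s.
Total = 1470 × 18.58 = 27312.6 s = 7.59 hours.

7.59 hours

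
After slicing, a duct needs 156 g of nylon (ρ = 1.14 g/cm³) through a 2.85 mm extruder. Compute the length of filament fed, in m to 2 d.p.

21.45 m

Extruded volume: 156/1.14 = 136.8421 cm³ (136842.1 mm³).
Filament cross-section = π × (2.85/2)² = 6.3794 mm².
Length = 136842.1 / 6.3794 = 21450.62 mm = 21.45 m.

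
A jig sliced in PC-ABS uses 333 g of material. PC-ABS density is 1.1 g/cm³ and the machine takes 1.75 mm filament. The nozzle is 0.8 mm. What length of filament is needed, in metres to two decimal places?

Extruded volume: 333/1.1 = 302.7273 cm³ (302727.3 mm³).
A = π r² = π × 0.875² = 2.4053 mm².
L = V/A = 302727.3/2.4053 = 125858.44 mm → 125.86 m.

125.86 m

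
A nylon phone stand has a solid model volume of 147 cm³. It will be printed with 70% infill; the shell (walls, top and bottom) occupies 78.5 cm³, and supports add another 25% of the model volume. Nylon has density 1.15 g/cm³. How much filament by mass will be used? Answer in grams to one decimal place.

187.7 g

Infill region = 147 − 78.5 = 68.5 cm³.
Deposited infill: 0.70 × 68.5 → 47.95 cm³.
Support: 0.25 × 147 → 36.75 cm³.
Total extruded = 78.5 + 47.95 + 36.75 = 163.2 cm³.
Mass = 163.2 × 1.15 = 187.68 g.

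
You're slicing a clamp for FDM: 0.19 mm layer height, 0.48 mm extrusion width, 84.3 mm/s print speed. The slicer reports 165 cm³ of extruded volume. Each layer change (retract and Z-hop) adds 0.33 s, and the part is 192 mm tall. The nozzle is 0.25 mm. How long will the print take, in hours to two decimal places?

6.05 hours

Bead cross-section = 0.19 × 0.48, so 0.0912 mm².
Total extruded path = 165000/0.0912 = 1809210.5 mm.
Time extruding = 1809210.5 / 84.3 = 21461.6 s.
Layers = ⌈192/0.19⌉ = 1011.
Z-hop total = 1011 × 0.33 = 333.63 s.
Total = 21461.6 + 333.63 = 21795.23 s = 6.05 hours.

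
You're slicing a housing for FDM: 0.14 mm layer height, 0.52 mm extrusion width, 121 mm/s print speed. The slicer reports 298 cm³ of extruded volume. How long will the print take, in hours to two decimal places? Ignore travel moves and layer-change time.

9.40 hours

Extrusion cross-section: 0.14 × 0.52 → 0.0728 mm².
Total extruded path = 298000/0.0728 = 4093406.6 mm.
Extrusion time = 4093406.6 / 121 = 33829.8 s.
33829.8 s = 9.40 hours.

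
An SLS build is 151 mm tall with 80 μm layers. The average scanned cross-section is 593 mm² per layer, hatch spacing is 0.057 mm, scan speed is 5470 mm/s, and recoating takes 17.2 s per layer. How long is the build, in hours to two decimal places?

10.02 hours

Layer count = ceil(151 / 0.08) = 1888.
Scan path per layer: 593 / 0.057 → 10403.5 mm.
Laser time per layer: 10403.5 / 5470 → 1.9019 s.
Layer cycle = 1.9019 + 17.2, so 19.1019 s.
1888 layers × 19.1019 s/layer = 36064.3872 s, i.e. 10.02 hours.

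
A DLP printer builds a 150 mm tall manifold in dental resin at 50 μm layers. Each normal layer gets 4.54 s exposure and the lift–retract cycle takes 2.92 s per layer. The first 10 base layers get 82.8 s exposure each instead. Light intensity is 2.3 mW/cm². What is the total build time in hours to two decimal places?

6.43 hours

Layers = ⌈150/0.05⌉ = 3000.
Burn-in layers: 10 × (82.8 + 2.92) → 857.2 s.
Remaining layers = 2990 × (4.54 + 2.92) = 22305.4 s.
Total = 857.2 + 22305.4 = 23162.6 s = 6.43 hours.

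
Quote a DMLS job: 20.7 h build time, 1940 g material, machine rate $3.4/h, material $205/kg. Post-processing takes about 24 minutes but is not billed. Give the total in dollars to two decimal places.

Machine-time cost: 3.4 × 20.7 → $70.38.
Material cost = 205 × 1940/1000, so $397.70.
Total = 70.38 + 397.70 = $468.08.

$468.08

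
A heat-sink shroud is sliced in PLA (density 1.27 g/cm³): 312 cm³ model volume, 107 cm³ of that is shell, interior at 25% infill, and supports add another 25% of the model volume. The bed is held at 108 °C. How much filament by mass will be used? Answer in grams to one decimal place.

Infill region = 312 − 107 = 205 cm³.
Deposited infill = 0.25 × 205 = 51.25 cm³.
Support = 0.25 × 312 = 78 cm³.
Total extruded: 107 + 51.25 + 78 → 236.25 cm³.
Mass = 236.25 × 1.27 = 300.0375 g.

300.0 g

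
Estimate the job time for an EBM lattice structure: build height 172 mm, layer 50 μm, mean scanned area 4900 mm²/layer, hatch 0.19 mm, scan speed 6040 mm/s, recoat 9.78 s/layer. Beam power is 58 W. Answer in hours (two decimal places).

13.43 hours

Layers = ⌈172/0.05⌉ = 3440.
Per-layer scan distance = 4900 / 0.19 = 25789.5 mm.
Beam time per layer = 25789.5 / 6040 = 4.2698 s.
Layer cycle = 4.2698 + 9.78 = 14.0498 s.
Build time = 3440 × 14.0498 = 48331.312 s = 13.43 hours.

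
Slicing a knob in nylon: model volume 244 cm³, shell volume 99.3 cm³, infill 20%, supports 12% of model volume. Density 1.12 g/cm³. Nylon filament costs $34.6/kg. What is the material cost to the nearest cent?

$6.10

Volume inside the shell: 244 − 99.3 → 144.7 cm³.
Deposited infill: 0.20 × 144.7 → 28.94 cm³.
Support = 0.12 × 244, so 29.28 cm³.
Deposited volume = 99.3 + 28.94 + 29.28 = 157.52 cm³.
Mass = 157.52 × 1.12 = 176.4224 g.
Cost = 176.4224 g / 1000 × $34.6/kg = $6.10.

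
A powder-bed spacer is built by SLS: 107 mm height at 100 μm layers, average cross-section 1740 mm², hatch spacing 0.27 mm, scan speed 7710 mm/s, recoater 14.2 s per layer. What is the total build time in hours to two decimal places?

Layer count = ceil(107 / 0.1) = 1070.
Hatch length per layer = 1740 / 0.27, so 6444.4 mm.
Laser time per layer: 6444.4 / 7710 → 0.8358 s.
Layer cycle: 0.8358 + 14.2 → 15.0358 s.
1070 layers × 15.0358 s/layer = 16088.306 s, i.e. 4.47 hours.

4.47 hours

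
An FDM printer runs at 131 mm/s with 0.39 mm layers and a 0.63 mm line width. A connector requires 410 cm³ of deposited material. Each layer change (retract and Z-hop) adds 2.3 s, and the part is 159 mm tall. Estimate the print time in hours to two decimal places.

3.80 hours

Bead cross-section = 0.39 × 0.63, so 0.2457 mm².
Total extruded path = 410000/0.2457 = 1668701.7 mm.
Extrusion time = 1668701.7 / 131 = 12738.2 s.
Number of layers: 159 / 0.39 → 408 (rounded up).
Non-print overhead = 408 × 2.3 = 938.4 s.
Total = 12738.2 + 938.4 = 13676.6 s = 3.80 hours.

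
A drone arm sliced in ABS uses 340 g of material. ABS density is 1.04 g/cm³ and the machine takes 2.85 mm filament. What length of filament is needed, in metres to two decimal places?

Extruded volume: 340/1.04 = 326.9231 cm³ (326923.1 mm³).
Cross-section of 2.85 mm filament: π·(2.85/2)² = 6.3794 mm².
Length = 326923.1 / 6.3794 = 51246.68 mm = 51.25 m.

51.25 m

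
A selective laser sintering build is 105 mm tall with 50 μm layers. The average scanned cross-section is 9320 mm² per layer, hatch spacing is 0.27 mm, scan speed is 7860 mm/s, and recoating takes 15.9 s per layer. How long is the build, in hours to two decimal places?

Number of layers: 105 / 0.05 → 2100 (rounded up).
Scan path per layer = 9320 / 0.27, so 34518.5 mm.
Laser time per layer = 34518.5 / 7860, so 4.3917 s.
Time per layer = 4.3917 + 15.9 = 20.2917 s.
2100 layers × 20.2917 s/layer = 42612.57 s, i.e. 11.84 hours.

11.84 hours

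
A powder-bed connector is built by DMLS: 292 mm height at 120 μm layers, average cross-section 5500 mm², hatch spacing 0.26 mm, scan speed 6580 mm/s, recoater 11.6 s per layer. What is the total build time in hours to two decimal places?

10.02 hours

Number of layers: 292 / 0.12 → 2434 (rounded up).
Per-layer scan distance: 5500 / 0.26 → 21153.8 mm.
Laser time per layer = 21153.8 / 6580 = 3.2149 s.
Time per layer = 3.2149 + 11.6, so 14.8149 s.
Total: 2434 × 14.8149 s = 36059.4666 s → 10.02 hours.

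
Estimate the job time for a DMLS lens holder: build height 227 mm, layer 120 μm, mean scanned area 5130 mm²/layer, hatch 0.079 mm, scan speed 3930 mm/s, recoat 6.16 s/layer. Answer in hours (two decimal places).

11.92 hours

Layer count = ceil(227 / 0.12) = 1892.
Scan path per layer: 5130 / 0.079 → 64936.7 mm.
Laser time per layer: 64936.7 / 3930 → 16.5233 s.
Time per layer = 16.5233 + 6.16, so 22.6833 s.
Total: 1892 × 22.6833 s = 42916.8036 s → 11.92 hours.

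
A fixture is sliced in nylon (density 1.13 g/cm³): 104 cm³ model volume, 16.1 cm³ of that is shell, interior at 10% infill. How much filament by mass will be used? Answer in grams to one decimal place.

Interior volume: 104 − 16.1 → 87.9 cm³.
Infill deposited = 0.10 × 87.9, so 8.79 cm³.
Total extruded = 16.1 + 8.79 = 24.89 cm³.
Mass: 24.89 × 1.13 → 28.1257 g.

28.1 g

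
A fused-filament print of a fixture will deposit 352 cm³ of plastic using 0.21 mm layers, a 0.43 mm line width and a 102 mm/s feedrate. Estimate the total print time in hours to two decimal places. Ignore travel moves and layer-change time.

Extrusion cross-section: 0.21 × 0.43 → 0.0903 mm².
Total extruded path = 352000/0.0903 = 3898117.4 mm.
Time extruding = 3898117.4 / 102, so 38216.8 s.
In the requested units: 38216.8 s = 10.62 hours.

10.62 hours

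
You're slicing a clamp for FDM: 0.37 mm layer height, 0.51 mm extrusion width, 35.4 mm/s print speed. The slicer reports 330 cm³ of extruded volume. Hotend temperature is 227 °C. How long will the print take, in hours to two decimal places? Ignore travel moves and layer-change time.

13.72 hours

Line area = 0.37 × 0.51, so 0.1887 mm².
Path length: 330000 mm³ / 0.1887 mm² → 1748807.6 mm.
Print-move time = 1748807.6 / 35.4 = 49401.3 s.
That's 49401.3 s → 13.72 hours.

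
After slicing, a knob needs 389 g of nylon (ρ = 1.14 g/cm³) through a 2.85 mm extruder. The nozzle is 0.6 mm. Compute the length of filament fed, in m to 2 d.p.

Volume = 389 g / 1.14 g·cm⁻³ = 341.2281 cm³ = 341228.1 mm³.
Cross-section of 2.85 mm filament: π·(2.85/2)² = 6.3794 mm².
Length = 341228.1 / 6.3794 = 53489.06 mm = 53.49 m.

53.49 m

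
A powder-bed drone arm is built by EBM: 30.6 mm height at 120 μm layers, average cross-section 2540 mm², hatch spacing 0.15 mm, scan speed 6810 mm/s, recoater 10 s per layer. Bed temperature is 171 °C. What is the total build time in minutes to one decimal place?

Number of layers: 30.6 / 0.12 → 255 (rounded up).
Per-layer scan distance: 2540 / 0.15 → 16933.3 mm.
Scan time per layer: 16933.3 / 6810 → 2.4865 s.
Layer cycle = 2.4865 + 10, so 12.4865 s.
255 layers × 12.4865 s/layer = 3184.0575 s, i.e. 53.1 minutes.

53.1 minutes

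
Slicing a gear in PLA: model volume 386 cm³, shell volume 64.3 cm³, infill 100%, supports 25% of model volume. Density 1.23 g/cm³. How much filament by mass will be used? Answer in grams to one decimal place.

Volume inside the shell = 386 − 64.3 = 321.7 cm³.
Deposited infill = 1.00 × 321.7, so 321.7 cm³.
Support = 0.25 × 386 = 96.5 cm³.
Total printed volume = 64.3 + 321.7 + 96.5, so 482.5 cm³.
Mass = 482.5 × 1.23, so 593.475 g.

593.5 g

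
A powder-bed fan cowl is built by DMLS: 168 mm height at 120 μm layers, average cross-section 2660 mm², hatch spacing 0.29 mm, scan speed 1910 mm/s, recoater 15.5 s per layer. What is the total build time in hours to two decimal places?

7.90 hours

Layer count = ceil(168 / 0.12) = 1400.
Per-layer scan distance: 2660 / 0.29 → 9172.4 mm.
Laser time per layer = 9172.4 / 1910, so 4.8023 s.
Layer cycle = 4.8023 + 15.5 = 20.3023 s.
1400 layers × 20.3023 s/layer = 28423.22 s, i.e. 7.90 hours.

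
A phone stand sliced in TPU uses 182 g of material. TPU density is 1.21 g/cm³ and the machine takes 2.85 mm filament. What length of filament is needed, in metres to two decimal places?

Extruded volume: 182/1.21 = 150.4132 cm³ (150413.2 mm³).
A = π r² = π × 1.425² = 6.3794 mm².
Length = 150413.2 / 6.3794 = 23577.95 mm = 23.58 m.

23.58 m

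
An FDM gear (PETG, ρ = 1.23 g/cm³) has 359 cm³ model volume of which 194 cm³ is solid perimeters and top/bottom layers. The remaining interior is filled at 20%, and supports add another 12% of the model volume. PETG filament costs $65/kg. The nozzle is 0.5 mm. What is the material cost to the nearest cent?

$21.59

Infill region: 359 − 194 → 165 cm³.
Infill volume = 0.20 × 165 = 33 cm³.
Support = 0.12 × 359 = 43.08 cm³.
Total printed volume = 194 + 33 + 43.08 = 270.08 cm³.
Mass: 270.08 × 1.23 → 332.1984 g.
At $65/kg: 332.1984/1000 × 65 = $21.59.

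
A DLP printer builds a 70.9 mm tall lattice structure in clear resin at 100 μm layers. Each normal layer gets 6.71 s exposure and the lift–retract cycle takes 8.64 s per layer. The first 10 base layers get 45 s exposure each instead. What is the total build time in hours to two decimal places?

Number of layers: 70.9 / 0.1 → 709 (rounded up).
Bottom layers = 10 × (45 + 8.64), so 536.4 s.
Normal layers: 699 × (6.71 + 8.64) → 10729.65 s.
Sum: 536.4 + 10729.65 = 11266.05 s → 3.13 hours.

3.13 hours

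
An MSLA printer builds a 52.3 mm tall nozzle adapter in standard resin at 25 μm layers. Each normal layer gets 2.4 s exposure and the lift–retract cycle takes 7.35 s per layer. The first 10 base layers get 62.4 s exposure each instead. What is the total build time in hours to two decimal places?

5.83 hours

Layers = ⌈52.3/0.025⌉ = 2092.
Base layers: 10 × (62.4 + 7.35) → 697.5 s.
Remaining layers: 2082 × (2.4 + 7.35) → 20299.5 s.
Total = 697.5 + 20299.5 = 20997 s = 5.83 hours.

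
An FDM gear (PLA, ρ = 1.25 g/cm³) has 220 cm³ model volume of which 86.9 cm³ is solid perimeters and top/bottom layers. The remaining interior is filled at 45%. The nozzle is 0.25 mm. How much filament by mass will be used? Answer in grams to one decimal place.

183.5 g

Infill region = 220 − 86.9 = 133.1 cm³.
Deposited infill = 0.45 × 133.1, so 59.895 cm³.
Deposited volume = 86.9 + 59.895, so 146.795 cm³.
Mass = 146.795 × 1.25 = 183.49375 g.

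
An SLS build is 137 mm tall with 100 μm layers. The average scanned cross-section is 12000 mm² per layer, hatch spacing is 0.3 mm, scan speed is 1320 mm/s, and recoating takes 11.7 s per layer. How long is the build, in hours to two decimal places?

15.98 hours

Number of layers: 137 / 0.1 → 1370 (rounded up).
Hatch length per layer: 12000 / 0.3 → 40000 mm.
Scan time per layer = 40000 / 1320 = 30.303 s.
Layer cycle = 30.303 + 11.7, so 42.003 s.
1370 layers × 42.003 s/layer = 57544.11 s, i.e. 15.98 hours.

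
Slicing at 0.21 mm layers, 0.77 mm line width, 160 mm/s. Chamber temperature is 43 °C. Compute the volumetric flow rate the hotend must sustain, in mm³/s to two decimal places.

25.87

Extrusion cross-section = 0.21 × 0.77, so 0.1617 mm².
Volumetric flow = 160 × 0.1617 = 25.87 mm³/s.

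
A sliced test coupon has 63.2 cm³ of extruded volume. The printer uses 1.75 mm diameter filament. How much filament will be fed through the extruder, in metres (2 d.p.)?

26.28 m

Cross-section of 1.75 mm filament: π·(1.75/2)² = 2.4053 mm².
L = 63200 mm³ / 2.4053 mm² = 26275.31 mm, i.e. 26.28 m.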